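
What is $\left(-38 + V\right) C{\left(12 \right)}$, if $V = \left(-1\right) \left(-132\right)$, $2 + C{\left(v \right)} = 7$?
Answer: $470$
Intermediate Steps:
$C{\left(v \right)} = 5$ ($C{\left(v \right)} = -2 + 7 = 5$)
$V = 132$
$\left(-38 + V\right) C{\left(12 \right)} = \left(-38 + 132\right) 5 = 94 \cdot 5 = 470$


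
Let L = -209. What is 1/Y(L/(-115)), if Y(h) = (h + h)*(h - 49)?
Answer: -13225/2268068 ≈ -0.0058310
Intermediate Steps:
Y(h) = 2*h*(-49 + h) (Y(h) = (2*h)*(-49 + h) = 2*h*(-49 + h))
1/Y(L/(-115)) = 1/(2*(-209/(-115))*(-49 - 209/(-115))) = 1/(2*(-209*(-1/115))*(-49 - 209*(-1/115))) = 1/(2*(209/115)*(-49 + 209/115)) = 1/(2*(209/115)*(-5426/115)) = 1/(-2268068/13225) = -13225/2268068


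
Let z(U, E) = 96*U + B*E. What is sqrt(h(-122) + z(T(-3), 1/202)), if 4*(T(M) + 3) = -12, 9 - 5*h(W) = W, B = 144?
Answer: I*sqrt(140030945)/505 ≈ 23.433*I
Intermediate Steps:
h(W) = 9/5 - W/5
T(M) = -6 (T(M) = -3 + (1/4)*(-12) = -3 - 3 = -6)
z(U, E) = 96*U + 144*E
sqrt(h(-122) + z(T(-3), 1/202)) = sqrt((9/5 - 1/5*(-122)) + (96*(-6) + 144/202)) = sqrt((9/5 + 122/5) + (-576 + 144*(1/202))) = sqrt(131/5 + (-576 + 72/101)) = sqrt(131/5 - 58104/101) = sqrt(-277289/505) = I*sqrt(140030945)/505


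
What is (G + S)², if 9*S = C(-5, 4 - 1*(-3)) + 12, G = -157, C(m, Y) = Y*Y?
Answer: 1827904/81 ≈ 22567.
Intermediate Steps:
C(m, Y) = Y²
S = 61/9 (S = ((4 - 1*(-3))² + 12)/9 = ((4 + 3)² + 12)/9 = (7² + 12)/9 = (49 + 12)/9 = (⅑)*61 = 61/9 ≈ 6.7778)
(G + S)² = (-157 + 61/9)² = (-1352/9)² = 1827904/81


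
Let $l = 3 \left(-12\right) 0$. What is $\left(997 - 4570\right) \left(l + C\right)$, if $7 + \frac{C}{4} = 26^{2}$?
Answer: $-9561348$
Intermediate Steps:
$l = 0$ ($l = \left(-36\right) 0 = 0$)
$C = 2676$ ($C = -28 + 4 \cdot 26^{2} = -28 + 4 \cdot 676 = -28 + 2704 = 2676$)
$\left(997 - 4570\right) \left(l + C\right) = \left(997 - 4570\right) \left(0 + 2676\right) = \left(-3573\right) 2676 = -9561348$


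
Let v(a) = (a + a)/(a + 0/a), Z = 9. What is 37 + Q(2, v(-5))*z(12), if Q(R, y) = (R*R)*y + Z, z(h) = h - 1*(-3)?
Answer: 292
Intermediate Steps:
z(h) = 3 + h (z(h) = h + 3 = 3 + h)
v(a) = 2 (v(a) = (2*a)/(a + 0) = (2*a)/a = 2)
Q(R, y) = 9 + y*R**2 (Q(R, y) = (R*R)*y + 9 = R**2*y + 9 = y*R**2 + 9 = 9 + y*R**2)
37 + Q(2, v(-5))*z(12) = 37 + (9 + 2*2**2)*(3 + 12) = 37 + (9 + 2*4)*15 = 37 + (9 + 8)*15 = 37 + 17*15 = 37 + 255 = 292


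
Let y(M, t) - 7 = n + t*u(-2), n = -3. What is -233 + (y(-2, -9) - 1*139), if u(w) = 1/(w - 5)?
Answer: -2567/7 ≈ -366.71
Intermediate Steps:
u(w) = 1/(-5 + w)
y(M, t) = 4 - t/7 (y(M, t) = 7 + (-3 + t/(-5 - 2)) = 7 + (-3 + t/(-7)) = 7 + (-3 + t*(-1/7)) = 7 + (-3 - t/7) = 4 - t/7)
-233 + (y(-2, -9) - 1*139) = -233 + ((4 - 1/7*(-9)) - 1*139) = -233 + ((4 + 9/7) - 139) = -233 + (37/7 - 139) = -233 - 936/7 = -2567/7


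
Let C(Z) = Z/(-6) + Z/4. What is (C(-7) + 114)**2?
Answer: 1852321/144 ≈ 12863.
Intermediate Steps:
C(Z) = Z/12 (C(Z) = Z*(-1/6) + Z*(1/4) = -Z/6 + Z/4 = Z/12)
(C(-7) + 114)**2 = ((1/12)*(-7) + 114)**2 = (-7/12 + 114)**2 = (1361/12)**2 = 1852321/144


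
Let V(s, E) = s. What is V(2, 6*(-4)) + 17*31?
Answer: 529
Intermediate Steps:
V(2, 6*(-4)) + 17*31 = 2 + 17*31 = 2 + 527 = 529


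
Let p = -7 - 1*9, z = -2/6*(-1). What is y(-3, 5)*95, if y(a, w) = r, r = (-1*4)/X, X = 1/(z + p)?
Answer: 17860/3 ≈ 5953.3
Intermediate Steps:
z = 1/3 (z = -2*1/6*(-1) = -1/3*(-1) = 1/3 ≈ 0.33333)
p = -16 (p = -7 - 9 = -16)
X = -3/47 (X = 1/(1/3 - 16) = 1/(-47/3) = -3/47 ≈ -0.063830)
r = 188/3 (r = (-1*4)/(-3/47) = -4*(-47/3) = 188/3 ≈ 62.667)
y(a, w) = 188/3
y(-3, 5)*95 = (188/3)*95 = 17860/3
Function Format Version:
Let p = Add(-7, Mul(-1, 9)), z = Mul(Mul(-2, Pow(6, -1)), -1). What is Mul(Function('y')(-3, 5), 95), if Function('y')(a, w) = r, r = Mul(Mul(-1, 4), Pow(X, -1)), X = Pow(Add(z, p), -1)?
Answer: Rational(17860, 3) ≈ 5953.3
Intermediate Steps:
z = Rational(1, 3) (z = Mul(Mul(-2, Rational(1, 6)), -1) = Mul(Rational(-1, 3), -1) = Rational(1, 3) ≈ 0.33333)
p = -16 (p = Add(-7, -9) = -16)
X = Rational(-3, 47) (X = Pow(Add(Rational(1, 3), -16), -1) = Pow(Rational(-47, 3), -1) = Rational(-3, 47) ≈ -0.063830)
r = Rational(188, 3) (r = Mul(Mul(-1, 4), Pow(Rational(-3, 47), -1)) = Mul(-4, Rational(-47, 3)) = Rational(188, 3) ≈ 62.667)
Function('y')(a, w) = Rational(188, 3)
Mul(Function('y')(-3, 5), 95) = Mul(Rational(188, 3), 95) = Rational(17860, 3)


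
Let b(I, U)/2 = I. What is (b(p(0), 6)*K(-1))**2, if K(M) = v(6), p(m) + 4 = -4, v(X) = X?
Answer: 9216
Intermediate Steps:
p(m) = -8 (p(m) = -4 - 4 = -8)
b(I, U) = 2*I
K(M) = 6
(b(p(0), 6)*K(-1))**2 = ((2*(-8))*6)**2 = (-16*6)**2 = (-96)**2 = 9216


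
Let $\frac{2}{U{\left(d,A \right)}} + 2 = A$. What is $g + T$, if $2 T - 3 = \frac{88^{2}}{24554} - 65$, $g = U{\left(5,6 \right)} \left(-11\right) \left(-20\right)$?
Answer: $\frac{971819}{12277} \approx 79.158$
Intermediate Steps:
$U{\left(d,A \right)} = \frac{2}{-2 + A}$
$g = 110$ ($g = \frac{2}{-2 + 6} \left(-11\right) \left(-20\right) = \frac{2}{4} \left(-11\right) \left(-20\right) = 2 \cdot \frac{1}{4} \left(-11\right) \left(-20\right) = \frac{1}{2} \left(-11\right) \left(-20\right) = \left(- \frac{11}{2}\right) \left(-20\right) = 110$)
$T = - \frac{378651}{12277}$ ($T = \frac{3}{2} + \frac{\frac{88^{2}}{24554} - 65}{2} = \frac{3}{2} + \frac{7744 \cdot \frac{1}{24554} - 65}{2} = \frac{3}{2} + \frac{\frac{3872}{12277} - 65}{2} = \frac{3}{2} + \frac{1}{2} \left(- \frac{794133}{12277}\right) = \frac{3}{2} - \frac{794133}{24554} = - \frac{378651}{12277} \approx -30.842$)
$g + T = 110 - \frac{378651}{12277} = \frac{971819}{12277}$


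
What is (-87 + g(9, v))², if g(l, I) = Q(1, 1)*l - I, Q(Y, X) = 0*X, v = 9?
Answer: 9216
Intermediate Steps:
Q(Y, X) = 0
g(l, I) = -I (g(l, I) = 0*l - I = 0 - I = -I)
(-87 + g(9, v))² = (-87 - 1*9)² = (-87 - 9)² = (-96)² = 9216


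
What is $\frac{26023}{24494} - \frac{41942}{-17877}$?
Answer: $\frac{1492540519}{437879238} \approx 3.4086$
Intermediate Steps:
$\frac{26023}{24494} - \frac{41942}{-17877} = 26023 \cdot \frac{1}{24494} - - \frac{41942}{17877} = \frac{26023}{24494} + \frac{41942}{17877} = \frac{1492540519}{437879238}$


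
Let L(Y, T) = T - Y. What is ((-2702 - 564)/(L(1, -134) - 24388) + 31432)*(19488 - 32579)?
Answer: -10090676354382/24523 ≈ -4.1148e+8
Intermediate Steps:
((-2702 - 564)/(L(1, -134) - 24388) + 31432)*(19488 - 32579) = ((-2702 - 564)/((-134 - 1*1) - 24388) + 31432)*(19488 - 32579) = (-3266/((-134 - 1) - 24388) + 31432)*(-13091) = (-3266/(-135 - 24388) + 31432)*(-13091) = (-3266/(-24523) + 31432)*(-13091) = (-3266*(-1/24523) + 31432)*(-13091) = (3266/24523 + 31432)*(-13091) = (770810202/24523)*(-13091) = -10090676354382/24523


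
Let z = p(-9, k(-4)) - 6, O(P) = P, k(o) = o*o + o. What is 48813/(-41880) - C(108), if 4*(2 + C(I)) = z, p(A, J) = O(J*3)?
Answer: -93051/13960 ≈ -6.6655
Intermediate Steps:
k(o) = o + o² (k(o) = o² + o = o + o²)
p(A, J) = 3*J (p(A, J) = J*3 = 3*J)
z = 30 (z = 3*(-4*(1 - 4)) - 6 = 3*(-4*(-3)) - 6 = 3*12 - 6 = 36 - 6 = 30)
C(I) = 11/2 (C(I) = -2 + (¼)*30 = -2 + 15/2 = 11/2)
48813/(-41880) - C(108) = 48813/(-41880) - 1*11/2 = 48813*(-1/41880) - 11/2 = -16271/13960 - 11/2 = -93051/13960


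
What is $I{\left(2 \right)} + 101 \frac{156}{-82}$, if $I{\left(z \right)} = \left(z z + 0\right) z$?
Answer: $- \frac{7550}{41} \approx -184.15$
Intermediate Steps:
$I{\left(z \right)} = z^{3}$ ($I{\left(z \right)} = \left(z^{2} + 0\right) z = z^{2} z = z^{3}$)
$I{\left(2 \right)} + 101 \frac{156}{-82} = 2^{3} + 101 \frac{156}{-82} = 8 + 101 \cdot 156 \left(- \frac{1}{82}\right) = 8 + 101 \left(- \frac{78}{41}\right) = 8 - \frac{7878}{41} = - \frac{7550}{41}$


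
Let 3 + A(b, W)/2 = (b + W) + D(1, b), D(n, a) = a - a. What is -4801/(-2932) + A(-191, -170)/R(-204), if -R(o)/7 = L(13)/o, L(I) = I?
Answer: -4780223/2932 ≈ -1630.4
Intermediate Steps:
D(n, a) = 0
A(b, W) = -6 + 2*W + 2*b (A(b, W) = -6 + 2*((b + W) + 0) = -6 + 2*((W + b) + 0) = -6 + 2*(W + b) = -6 + (2*W + 2*b) = -6 + 2*W + 2*b)
R(o) = -91/o
-4801/(-2932) + A(-191, -170)/R(-204) = -4801/(-2932) + (-6 + 2*(-170) + 2*(-191))/((-91/(-204))) = -4801*(-1/2932) + (-6 - 340 - 382)/((-91*(-1/204))) = 4801/2932 - 728/91/204 = 4801/2932 - 728*204/91 = 4801/2932 - 1632 = -4780223/2932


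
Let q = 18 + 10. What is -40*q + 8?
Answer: -1112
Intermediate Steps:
q = 28
-40*q + 8 = -40*28 + 8 = -1120 + 8 = -1112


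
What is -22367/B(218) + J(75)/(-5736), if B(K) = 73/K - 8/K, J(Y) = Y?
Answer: -9322925097/124280 ≈ -75016.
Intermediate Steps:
B(K) = 65/K
-22367/B(218) + J(75)/(-5736) = -22367/(65/218) + 75/(-5736) = -22367/(65*(1/218)) + 75*(-1/5736) = -22367/65/218 - 25/1912 = -22367*218/65 - 25/1912 = -4876006/65 - 25/1912 = -9322925097/124280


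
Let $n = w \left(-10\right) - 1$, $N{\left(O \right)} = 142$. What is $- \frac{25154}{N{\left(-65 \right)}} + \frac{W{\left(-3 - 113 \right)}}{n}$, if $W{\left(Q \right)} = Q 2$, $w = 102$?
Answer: $- \frac{12824645}{72491} \approx -176.91$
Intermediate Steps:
$W{\left(Q \right)} = 2 Q$
$n = -1021$ ($n = 102 \left(-10\right) - 1 = -1020 - 1 = -1021$)
$- \frac{25154}{N{\left(-65 \right)}} + \frac{W{\left(-3 - 113 \right)}}{n} = - \frac{25154}{142} + \frac{2 \left(-3 - 113\right)}{-1021} = \left(-25154\right) \frac{1}{142} + 2 \left(-3 - 113\right) \left(- \frac{1}{1021}\right) = - \frac{12577}{71} + 2 \left(-116\right) \left(- \frac{1}{1021}\right) = - \frac{12577}{71} - - \frac{232}{1021} = - \frac{12577}{71} + \frac{232}{1021} = - \frac{12824645}{72491}$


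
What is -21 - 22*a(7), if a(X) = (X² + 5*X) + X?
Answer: -2023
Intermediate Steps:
a(X) = X² + 6*X
-21 - 22*a(7) = -21 - 154*(6 + 7) = -21 - 154*13 = -21 - 22*91 = -21 - 2002 = -2023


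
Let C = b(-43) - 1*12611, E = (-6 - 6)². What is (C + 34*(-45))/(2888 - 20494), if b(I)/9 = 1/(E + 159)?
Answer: 714119/889103 ≈ 0.80319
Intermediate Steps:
E = 144 (E = (-12)² = 144)
b(I) = 3/101 (b(I) = 9/(144 + 159) = 9/303 = 9*(1/303) = 3/101)
C = -1273708/101 (C = 3/101 - 1*12611 = 3/101 - 12611 = -1273708/101 ≈ -12611.)
(C + 34*(-45))/(2888 - 20494) = (-1273708/101 + 34*(-45))/(2888 - 20494) = (-1273708/101 - 1530)/(-17606) = -1428238/101*(-1/17606) = 714119/889103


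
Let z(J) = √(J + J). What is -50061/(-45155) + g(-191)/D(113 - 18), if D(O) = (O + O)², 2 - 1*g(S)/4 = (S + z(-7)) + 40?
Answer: 8340168/7409525 - I*√14/9025 ≈ 1.1256 - 0.00041459*I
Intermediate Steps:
z(J) = √2*√J (z(J) = √(2*J) = √2*√J)
g(S) = -152 - 4*S - 4*I*√14 (g(S) = 8 - 4*((S + √2*√(-7)) + 40) = 8 - 4*((S + √2*(I*√7)) + 40) = 8 - 4*((S + I*√14) + 40) = 8 - 4*(40 + S + I*√14) = 8 + (-160 - 4*S - 4*I*√14) = -152 - 4*S - 4*I*√14)
D(O) = 4*O² (D(O) = (2*O)² = 4*O²)
-50061/(-45155) + g(-191)/D(113 - 18) = -50061/(-45155) + (-152 - 4*(-191) - 4*I*√14)/((4*(113 - 18)²)) = -50061*(-1/45155) + (-152 + 764 - 4*I*√14)/((4*95²)) = 4551/4105 + (612 - 4*I*√14)/((4*9025)) = 4551/4105 + (612 - 4*I*√14)/36100 = 4551/4105 + (612 - 4*I*√14)*(1/36100) = 4551/4105 + (153/9025 - I*√14/9025) = 8340168/7409525 - I*√14/9025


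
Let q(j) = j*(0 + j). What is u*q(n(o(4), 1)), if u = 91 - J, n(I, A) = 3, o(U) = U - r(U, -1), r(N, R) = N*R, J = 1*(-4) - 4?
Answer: 891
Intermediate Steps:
J = -8 (J = -4 - 4 = -8)
o(U) = 2*U (o(U) = U - U*(-1) = U - (-1)*U = U + U = 2*U)
u = 99 (u = 91 - 1*(-8) = 91 + 8 = 99)
q(j) = j² (q(j) = j*j = j²)
u*q(n(o(4), 1)) = 99*3² = 99*9 = 891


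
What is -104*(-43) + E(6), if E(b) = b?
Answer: 4478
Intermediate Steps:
-104*(-43) + E(6) = -104*(-43) + 6 = 4472 + 6 = 4478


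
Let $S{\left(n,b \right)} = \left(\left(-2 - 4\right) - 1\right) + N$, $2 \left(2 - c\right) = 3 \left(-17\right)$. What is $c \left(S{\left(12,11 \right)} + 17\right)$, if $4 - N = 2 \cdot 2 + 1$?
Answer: $\frac{495}{2} \approx 247.5$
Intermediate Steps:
$c = \frac{55}{2}$ ($c = 2 - \frac{3 \left(-17\right)}{2} = 2 - - \frac{51}{2} = 2 + \frac{51}{2} = \frac{55}{2} \approx 27.5$)
$N = -1$ ($N = 4 - \left(2 \cdot 2 + 1\right) = 4 - \left(4 + 1\right) = 4 - 5 = -1$)
$S{\left(n,b \right)} = -8$ ($S{\left(n,b \right)} = \left(\left(-2 - 4\right) - 1\right) - 1 = \left(-6 - 1\right) - 1 = -7 - 1 = -8$)
$c \left(S{\left(12,11 \right)} + 17\right) = \frac{55 \left(-8 + 17\right)}{2} = \frac{55}{2} \cdot 9 = \frac{495}{2}$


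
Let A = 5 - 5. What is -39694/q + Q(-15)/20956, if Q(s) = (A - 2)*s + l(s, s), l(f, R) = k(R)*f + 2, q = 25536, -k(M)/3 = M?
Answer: -106030889/66891552 ≈ -1.5851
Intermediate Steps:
A = 0
k(M) = -3*M
l(f, R) = 2 - 3*R*f (l(f, R) = (-3*R)*f + 2 = -3*R*f + 2 = 2 - 3*R*f)
Q(s) = 2 - 3*s**2 - 2*s (Q(s) = (0 - 2)*s + (2 - 3*s*s) = -2*s + (2 - 3*s**2) = 2 - 3*s**2 - 2*s)
-39694/q + Q(-15)/20956 = -39694/25536 + (2 - 3*(-15)**2 - 2*(-15))/20956 = -39694*1/25536 + (2 - 3*225 + 30)*(1/20956) = -19847/12768 + (2 - 675 + 30)*(1/20956) = -19847/12768 - 643*1/20956 = -19847/12768 - 643/20956 = -106030889/66891552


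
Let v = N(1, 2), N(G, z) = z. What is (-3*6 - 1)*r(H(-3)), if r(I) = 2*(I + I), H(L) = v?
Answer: -152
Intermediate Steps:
v = 2
H(L) = 2
r(I) = 4*I (r(I) = 2*(2*I) = 4*I)
(-3*6 - 1)*r(H(-3)) = (-3*6 - 1)*(4*2) = (-18 - 1)*8 = -19*8 = -152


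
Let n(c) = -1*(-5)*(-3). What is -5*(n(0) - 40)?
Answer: 275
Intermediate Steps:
n(c) = -15 (n(c) = 5*(-3) = -15)
-5*(n(0) - 40) = -5*(-15 - 40) = -5*(-55) = 275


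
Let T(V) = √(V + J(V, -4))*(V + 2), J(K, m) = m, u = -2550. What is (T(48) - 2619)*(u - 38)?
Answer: 6777972 - 258800*√11 ≈ 5.9196e+6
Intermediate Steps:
T(V) = √(-4 + V)*(2 + V) (T(V) = √(V - 4)*(V + 2) = √(-4 + V)*(2 + V))
(T(48) - 2619)*(u - 38) = (√(-4 + 48)*(2 + 48) - 2619)*(-2550 - 38) = (√44*50 - 2619)*(-2588) = ((2*√11)*50 - 2619)*(-2588) = (100*√11 - 2619)*(-2588) = (-2619 + 100*√11)*(-2588) = 6777972 - 258800*√11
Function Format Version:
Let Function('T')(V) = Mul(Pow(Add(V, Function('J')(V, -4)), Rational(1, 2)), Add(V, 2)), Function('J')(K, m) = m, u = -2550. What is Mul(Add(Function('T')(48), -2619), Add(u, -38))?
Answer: Add(6777972, Mul(-258800, Pow(11, Rational(1, 2)))) ≈ 5.9196e+6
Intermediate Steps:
Function('T')(V) = Mul(Pow(Add(-4, V), Rational(1, 2)), Add(2, V)) (Function('T')(V) = Mul(Pow(Add(V, -4), Rational(1, 2)), Add(V, 2)) = Mul(Pow(Add(-4, V), Rational(1, 2)), Add(2, V)))
Mul(Add(Function('T')(48), -2619), Add(u, -38)) = Mul(Add(Mul(Pow(Add(-4, 48), Rational(1, 2)), Add(2, 48)), -2619), Add(-2550, -38)) = Mul(Add(Mul(Pow(44, Rational(1, 2)), 50), -2619), -2588) = Mul(Add(Mul(Mul(2, Pow(11, Rational(1, 2))), 50), -2619), -2588) = Mul(Add(Mul(100, Pow(11, Rational(1, 2))), -2619), -2588) = Mul(Add(-2619, Mul(100, Pow(11, Rational(1, 2)))), -2588) = Add(6777972, Mul(-258800, Pow(11, Rational(1, 2))))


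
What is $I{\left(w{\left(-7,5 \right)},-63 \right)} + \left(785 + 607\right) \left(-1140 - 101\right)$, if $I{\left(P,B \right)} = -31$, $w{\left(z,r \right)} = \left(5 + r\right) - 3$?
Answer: $-1727503$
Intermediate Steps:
$w{\left(z,r \right)} = 2 + r$
$I{\left(w{\left(-7,5 \right)},-63 \right)} + \left(785 + 607\right) \left(-1140 - 101\right) = -31 + \left(785 + 607\right) \left(-1140 - 101\right) = -31 + 1392 \left(-1241\right) = -31 - 1727472 = -1727503$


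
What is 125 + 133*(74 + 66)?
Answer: 18745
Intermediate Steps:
125 + 133*(74 + 66) = 125 + 133*140 = 125 + 18620 = 18745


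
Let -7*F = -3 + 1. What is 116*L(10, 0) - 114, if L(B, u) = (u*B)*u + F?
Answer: -566/7 ≈ -80.857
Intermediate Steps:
F = 2/7 (F = -(-3 + 1)/7 = -1/7*(-2) = 2/7 ≈ 0.28571)
L(B, u) = 2/7 + B*u**2 (L(B, u) = (u*B)*u + 2/7 = (B*u)*u + 2/7 = B*u**2 + 2/7 = 2/7 + B*u**2)
116*L(10, 0) - 114 = 116*(2/7 + 10*0**2) - 114 = 116*(2/7 + 10*0) - 114 = 116*(2/7 + 0) - 114 = 116*(2/7) - 114 = 232/7 - 114 = -566/7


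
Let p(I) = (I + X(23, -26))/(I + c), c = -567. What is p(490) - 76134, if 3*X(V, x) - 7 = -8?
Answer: -17588423/231 ≈ -76140.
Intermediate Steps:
X(V, x) = -⅓ (X(V, x) = 7/3 + (⅓)*(-8) = 7/3 - 8/3 = -⅓)
p(I) = (-⅓ + I)/(-567 + I) (p(I) = (I - ⅓)/(I - 567) = (-⅓ + I)/(-567 + I))
p(490) - 76134 = (-⅓ + 490)/(-567 + 490) - 76134 = (1469/3)/(-77) - 76134 = -1/77*1469/3 - 76134 = -1469/231 - 76134 = -17588423/231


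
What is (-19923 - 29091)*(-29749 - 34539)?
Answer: 3151012032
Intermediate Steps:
(-19923 - 29091)*(-29749 - 34539) = -49014*(-64288) = 3151012032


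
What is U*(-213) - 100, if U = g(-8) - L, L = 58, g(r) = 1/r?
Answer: 98245/8 ≈ 12281.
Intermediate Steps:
U = -465/8 (U = 1/(-8) - 1*58 = -1/8 - 58 = -465/8 ≈ -58.125)
U*(-213) - 100 = -465/8*(-213) - 100 = 99045/8 - 100 = 98245/8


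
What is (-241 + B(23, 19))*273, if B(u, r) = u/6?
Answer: -129493/2 ≈ -64747.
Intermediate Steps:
B(u, r) = u/6 (B(u, r) = u*(1/6) = u/6)
(-241 + B(23, 19))*273 = (-241 + (1/6)*23)*273 = (-241 + 23/6)*273 = -1423/6*273 = -129493/2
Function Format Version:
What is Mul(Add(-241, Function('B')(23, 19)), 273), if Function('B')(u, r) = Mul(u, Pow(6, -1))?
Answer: Rational(-129493, 2) ≈ -64747.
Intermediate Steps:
Function('B')(u, r) = Mul(Rational(1, 6), u) (Function('B')(u, r) = Mul(u, Rational(1, 6)) = Mul(Rational(1, 6), u))
Mul(Add(-241, Function('B')(23, 19)), 273) = Mul(Add(-241, Mul(Rational(1, 6), 23)), 273) = Mul(Add(-241, Rational(23, 6)), 273) = Mul(Rational(-1423, 6), 273) = Rational(-129493, 2)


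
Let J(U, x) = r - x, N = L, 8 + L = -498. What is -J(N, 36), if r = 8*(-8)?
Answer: 100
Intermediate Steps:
L = -506 (L = -8 - 498 = -506)
N = -506
r = -64
J(U, x) = -64 - x
-J(N, 36) = -(-64 - 1*36) = -(-64 - 36) = -1*(-100) = 100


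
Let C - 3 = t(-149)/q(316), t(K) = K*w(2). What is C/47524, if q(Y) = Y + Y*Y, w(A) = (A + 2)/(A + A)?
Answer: 300367/4760574128 ≈ 6.3095e-5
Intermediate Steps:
w(A) = (2 + A)/(2*A) (w(A) = (2 + A)/((2*A)) = (2 + A)*(1/(2*A)) = (2 + A)/(2*A))
q(Y) = Y + Y**2
t(K) = K (t(K) = K*((1/2)*(2 + 2)/2) = K*((1/2)*(1/2)*4) = K*1 = K)
C = 300367/100172 (C = 3 - 149*1/(316*(1 + 316)) = 3 - 149/(316*317) = 3 - 149/100172 = 300367/100172 ≈ 2.9985)
C/47524 = (300367/100172)/47524 = (300367/100172)*(1/47524) = 300367/4760574128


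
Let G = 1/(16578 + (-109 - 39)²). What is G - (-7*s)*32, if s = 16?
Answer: 137919489/38482 ≈ 3584.0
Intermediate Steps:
G = 1/38482 (G = 1/(16578 + (-148)²) = 1/(16578 + 21904) = 1/38482 ≈ 2.5986e-5)
G - (-7*s)*32 = 1/38482 - (-7*16)*32 = 1/38482 - (-112)*32 = 1/38482 - 1*(-3584) = 1/38482 + 3584 = 137919489/38482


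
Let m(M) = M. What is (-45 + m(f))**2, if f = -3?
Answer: 2304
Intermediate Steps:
(-45 + m(f))**2 = (-45 - 3)**2 = (-48)**2 = 2304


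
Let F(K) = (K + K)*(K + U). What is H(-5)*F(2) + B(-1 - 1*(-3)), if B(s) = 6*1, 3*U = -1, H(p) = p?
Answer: -82/3 ≈ -27.333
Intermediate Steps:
U = -⅓ (U = (⅓)*(-1) = -⅓ ≈ -0.33333)
B(s) = 6
F(K) = 2*K*(-⅓ + K) (F(K) = (K + K)*(K - ⅓) = (2*K)*(-⅓ + K) = 2*K*(-⅓ + K))
H(-5)*F(2) + B(-1 - 1*(-3)) = -10*2*(-1 + 3*2)/3 + 6 = -10*2*(-1 + 6)/3 + 6 = -10*2*5/3 + 6 = -5*20/3 + 6 = -100/3 + 6 = -82/3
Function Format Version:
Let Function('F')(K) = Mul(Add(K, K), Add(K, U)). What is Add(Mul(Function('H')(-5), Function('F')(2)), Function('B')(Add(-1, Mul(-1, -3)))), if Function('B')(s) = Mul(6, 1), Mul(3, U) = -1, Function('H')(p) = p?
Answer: Rational(-82, 3) ≈ -27.333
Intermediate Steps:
U = Rational(-1, 3) (U = Mul(Rational(1, 3), -1) = Rational(-1, 3) ≈ -0.33333)
Function('B')(s) = 6
Function('F')(K) = Mul(2, K, Add(Rational(-1, 3), K)) (Function('F')(K) = Mul(Add(K, K), Add(K, Rational(-1, 3))) = Mul(Mul(2, K), Add(Rational(-1, 3), K)) = Mul(2, K, Add(Rational(-1, 3), K)))
Add(Mul(Function('H')(-5), Function('F')(2)), Function('B')(Add(-1, Mul(-1, -3)))) = Add(Mul(-5, Mul(Rational(2, 3), 2, Add(-1, Mul(3, 2)))), 6) = Add(Mul(-5, Mul(Rational(2, 3), 2, Add(-1, 6))), 6) = Add(Mul(-5, Mul(Rational(2, 3), 2, 5)), 6) = Add(Mul(-5, Rational(20, 3)), 6) = Add(Rational(-100, 3), 6) = Rational(-82, 3)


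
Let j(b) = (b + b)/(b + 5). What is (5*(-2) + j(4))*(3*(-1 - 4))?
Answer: 410/3 ≈ 136.67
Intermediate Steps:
j(b) = 2*b/(5 + b) (j(b) = (2*b)/(5 + b) = 2*b/(5 + b))
(5*(-2) + j(4))*(3*(-1 - 4)) = (5*(-2) + 2*4/(5 + 4))*(3*(-1 - 4)) = (-10 + 2*4/9)*(3*(-5)) = (-10 + 2*4*(1/9))*(-15) = (-10 + 8/9)*(-15) = -82/9*(-15) = 410/3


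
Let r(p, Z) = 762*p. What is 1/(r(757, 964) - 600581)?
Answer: -1/23747 ≈ -4.2111e-5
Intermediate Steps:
1/(r(757, 964) - 600581) = 1/(762*757 - 600581) = 1/(576834 - 600581) = 1/(-23747) = -1/23747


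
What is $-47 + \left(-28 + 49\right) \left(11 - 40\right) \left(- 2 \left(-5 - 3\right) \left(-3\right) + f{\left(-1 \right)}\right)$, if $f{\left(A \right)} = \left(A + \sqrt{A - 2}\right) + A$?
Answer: $30403 - 609 i \sqrt{3} \approx 30403.0 - 1054.8 i$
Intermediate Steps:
$f{\left(A \right)} = \sqrt{-2 + A} + 2 A$ ($f{\left(A \right)} = \left(A + \sqrt{-2 + A}\right) + A = \sqrt{-2 + A} + 2 A$)
$-47 + \left(-28 + 49\right) \left(11 - 40\right) \left(- 2 \left(-5 - 3\right) \left(-3\right) + f{\left(-1 \right)}\right) = -47 + \left(-28 + 49\right) \left(11 - 40\right) \left(- 2 \left(-5 - 3\right) \left(-3\right) + \left(\sqrt{-2 - 1} + 2 \left(-1\right)\right)\right) = -47 + 21 \left(-29\right) \left(- 2 \left(\left(-8\right) \left(-3\right)\right) - \left(2 - \sqrt{-3}\right)\right) = -47 - 609 \left(\left(-2\right) 24 - \left(2 - i \sqrt{3}\right)\right) = -47 - 609 \left(-48 - \left(2 - i \sqrt{3}\right)\right) = -47 - 609 \left(-50 + i \sqrt{3}\right) = -47 + \left(30450 - 609 i \sqrt{3}\right) = 30403 - 609 i \sqrt{3}$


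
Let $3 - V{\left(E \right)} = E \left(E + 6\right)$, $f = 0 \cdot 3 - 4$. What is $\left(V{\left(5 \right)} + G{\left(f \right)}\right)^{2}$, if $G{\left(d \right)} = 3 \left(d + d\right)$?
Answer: $5776$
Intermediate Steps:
$f = -4$ ($f = 0 - 4 = -4$)
$G{\left(d \right)} = 6 d$ ($G{\left(d \right)} = 3 \cdot 2 d = 6 d$)
$V{\left(E \right)} = 3 - E \left(6 + E\right)$ ($V{\left(E \right)} = 3 - E \left(E + 6\right) = 3 - E \left(6 + E\right)$)
$\left(V{\left(5 \right)} + G{\left(f \right)}\right)^{2} = \left(\left(3 - 5^{2} - 30\right) + 6 \left(-4\right)\right)^{2} = \left(\left(3 - 25 - 30\right) - 24\right)^{2} = \left(-52 - 24\right)^{2} = \left(-76\right)^{2} = 5776$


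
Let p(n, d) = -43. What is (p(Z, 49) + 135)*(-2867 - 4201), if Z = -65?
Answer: -650256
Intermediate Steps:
(p(Z, 49) + 135)*(-2867 - 4201) = (-43 + 135)*(-2867 - 4201) = 92*(-7068) = -650256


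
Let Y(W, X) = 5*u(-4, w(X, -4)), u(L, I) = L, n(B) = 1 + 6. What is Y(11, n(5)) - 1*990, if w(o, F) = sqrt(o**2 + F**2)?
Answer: -1010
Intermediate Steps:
w(o, F) = sqrt(F**2 + o**2)
n(B) = 7
Y(W, X) = -20 (Y(W, X) = 5*(-4) = -20)
Y(11, n(5)) - 1*990 = -20 - 1*990 = -20 - 990 = -1010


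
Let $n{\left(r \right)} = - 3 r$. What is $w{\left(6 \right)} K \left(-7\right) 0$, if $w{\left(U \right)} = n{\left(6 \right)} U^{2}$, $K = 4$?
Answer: $0$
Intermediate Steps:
$w{\left(U \right)} = - 18 U^{2}$ ($w{\left(U \right)} = \left(-3\right) 6 U^{2} = - 18 U^{2}$)
$w{\left(6 \right)} K \left(-7\right) 0 = - 18 \cdot 6^{2} \cdot 4 \left(-7\right) 0 = \left(-18\right) 36 \left(\left(-28\right) 0\right) = \left(-648\right) 0 = 0$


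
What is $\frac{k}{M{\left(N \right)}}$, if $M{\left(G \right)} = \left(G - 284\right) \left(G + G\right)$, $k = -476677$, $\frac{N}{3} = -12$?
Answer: $- \frac{476677}{23040} \approx -20.689$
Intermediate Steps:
$N = -36$ ($N = 3 \left(-12\right) = -36$)
$M{\left(G \right)} = 2 G \left(-284 + G\right)$ ($M{\left(G \right)} = \left(-284 + G\right) 2 G = 2 G \left(-284 + G\right)$)
$\frac{k}{M{\left(N \right)}} = - \frac{476677}{2 \left(-36\right) \left(-284 - 36\right)} = - \frac{476677}{2 \left(-36\right) \left(-320\right)} = - \frac{476677}{23040}$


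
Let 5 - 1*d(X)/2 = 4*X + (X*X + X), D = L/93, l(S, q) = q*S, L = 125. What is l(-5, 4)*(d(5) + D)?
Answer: 164900/93 ≈ 1773.1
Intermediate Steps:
l(S, q) = S*q
D = 125/93 ≈ 1.3441
d(X) = 10 - 10*X - 2*X² (d(X) = 10 - 2*(4*X + (X*X + X)) = 10 - 2*(4*X + (X² + X)) = 10 - 2*(4*X + (X + X²)) = 10 - 2*(X² + 5*X) = 10 + (-10*X - 2*X²) = 10 - 10*X - 2*X²)
l(-5, 4)*(d(5) + D) = (-5*4)*((10 - 10*5 - 2*5²) + 125/93) = -20*((10 - 50 - 2*25) + 125/93) = -20*((10 - 50 - 50) + 125/93) = -20*(-90 + 125/93) = -20*(-8245/93) = 164900/93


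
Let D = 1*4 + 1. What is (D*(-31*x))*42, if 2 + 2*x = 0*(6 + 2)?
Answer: 6510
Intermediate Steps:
x = -1 (x = -1 + (0*(6 + 2))/2 = -1 + (0*8)/2 = -1 + (½)*0 = -1 + 0 = -1)
D = 5 (D = 4 + 1 = 5)
(D*(-31*x))*42 = (5*(-31*(-1)))*42 = (5*31)*42 = 155*42 = 6510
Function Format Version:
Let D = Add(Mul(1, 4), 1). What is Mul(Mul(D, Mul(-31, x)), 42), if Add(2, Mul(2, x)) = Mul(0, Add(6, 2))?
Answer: 6510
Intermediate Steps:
x = -1 (x = Add(-1, Mul(Rational(1, 2), Mul(0, Add(6, 2)))) = Add(-1, Mul(Rational(1, 2), Mul(0, 8))) = Add(-1, Mul(Rational(1, 2), 0)) = Add(-1, 0) = -1)
D = 5 (D = Add(4, 1) = 5)
Mul(Mul(D, Mul(-31, x)), 42) = Mul(Mul(5, Mul(-31, -1)), 42) = Mul(Mul(5, 31), 42) = Mul(155, 42) = 6510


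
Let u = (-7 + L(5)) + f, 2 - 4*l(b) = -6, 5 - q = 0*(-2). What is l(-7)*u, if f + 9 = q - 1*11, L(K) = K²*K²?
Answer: 1206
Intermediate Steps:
q = 5 (q = 5 - 0*(-2) = 5 - 1*0 = 5 + 0 = 5)
L(K) = K⁴
l(b) = 2 (l(b) = ½ - ¼*(-6) = ½ + 3/2 = 2)
f = -15 (f = -9 + (5 - 1*11) = -9 + (5 - 11) = -9 - 6 = -15)
u = 603 (u = (-7 + 5⁴) - 15 = (-7 + 625) - 15 = 618 - 15 = 603)
l(-7)*u = 2*603 = 1206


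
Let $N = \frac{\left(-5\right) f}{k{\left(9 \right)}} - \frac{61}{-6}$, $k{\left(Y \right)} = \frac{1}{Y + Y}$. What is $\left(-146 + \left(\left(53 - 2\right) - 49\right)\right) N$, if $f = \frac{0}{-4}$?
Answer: $-1464$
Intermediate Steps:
$k{\left(Y \right)} = \frac{1}{2 Y}$
$f = 0$ ($f = 0 \left(- \frac{1}{4}\right) = 0$)
$N = \frac{61}{6}$ ($N = \frac{\left(-5\right) 0}{\frac{1}{2} \cdot \frac{1}{9}} - \frac{61}{-6} = \frac{0}{\frac{1}{2} \cdot \frac{1}{9}} - - \frac{61}{6} = 0 \frac{1}{\frac{1}{18}} + \frac{61}{6} = 0 \cdot 18 + \frac{61}{6} = 0 + \frac{61}{6} = \frac{61}{6} \approx 10.167$)
$\left(-146 + \left(\left(53 - 2\right) - 49\right)\right) N = \left(-146 + \left(\left(53 - 2\right) - 49\right)\right) \frac{61}{6} = \left(-146 + \left(51 - 49\right)\right) \frac{61}{6} = \left(-146 + 2\right) \frac{61}{6} = \left(-144\right) \frac{61}{6} = -1464$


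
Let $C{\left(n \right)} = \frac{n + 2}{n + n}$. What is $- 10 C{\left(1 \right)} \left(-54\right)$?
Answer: $810$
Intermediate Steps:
$C{\left(n \right)} = \frac{2 + n}{2 n}$
$- 10 C{\left(1 \right)} \left(-54\right) = - 10 \frac{2 + 1}{2 \cdot 1} \left(-54\right) = - 10 \cdot \frac{1}{2} \cdot 1 \cdot 3 \left(-54\right) = \left(-10\right) \frac{3}{2} \left(-54\right) = \left(-15\right) \left(-54\right) = 810$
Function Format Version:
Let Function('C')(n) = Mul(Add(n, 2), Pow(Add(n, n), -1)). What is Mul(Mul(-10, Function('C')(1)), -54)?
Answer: 810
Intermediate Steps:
Function('C')(n) = Mul(Rational(1, 2), Pow(n, -1), Add(2, n)) (Function('C')(n) = Mul(Add(2, n), Pow(Mul(2, n), -1)) = Mul(Add(2, n), Mul(Rational(1, 2), Pow(n, -1))) = Mul(Rational(1, 2), Pow(n, -1), Add(2, n)))
Mul(Mul(-10, Function('C')(1)), -54) = Mul(Mul(-10, Mul(Rational(1, 2), Pow(1, -1), Add(2, 1))), -54) = Mul(Mul(-10, Mul(Rational(1, 2), 1, 3)), -54) = Mul(Mul(-10, Rational(3, 2)), -54) = Mul(-15, -54) = 810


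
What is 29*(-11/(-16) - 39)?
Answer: -17777/16 ≈ -1111.1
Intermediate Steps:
29*(-11/(-16) - 39) = 29*(-11*(-1/16) - 39) = 29*(11/16 - 39) = 29*(-613/16) = -17777/16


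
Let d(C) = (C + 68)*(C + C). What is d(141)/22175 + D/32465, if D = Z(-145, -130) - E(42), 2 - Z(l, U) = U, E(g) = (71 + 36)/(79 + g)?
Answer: 46375177789/17421855275 ≈ 2.6619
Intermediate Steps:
E(g) = 107/(79 + g)
Z(l, U) = 2 - U
D = 15865/121 (D = (2 - 1*(-130)) - 107/(79 + 42) = (2 + 130) - 107/121 = 132 - 107/121 = 15865/121 ≈ 131.12)
d(C) = 2*C*(68 + C) (d(C) = (68 + C)*(2*C) = 2*C*(68 + C))
d(141)/22175 + D/32465 = (2*141*(68 + 141))/22175 + (15865/121)/32465 = (2*141*209)*(1/22175) + (15865/121)*(1/32465) = 58938*(1/22175) + 3173/785653 = 58938/22175 + 3173/785653 = 46375177789/17421855275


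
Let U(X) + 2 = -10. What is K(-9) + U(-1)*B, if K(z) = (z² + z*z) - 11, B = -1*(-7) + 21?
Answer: -185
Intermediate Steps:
U(X) = -12 (U(X) = -2 - 10 = -12)
B = 28 (B = 7 + 21 = 28)
K(z) = -11 + 2*z² (K(z) = (z² + z²) - 11 = 2*z² - 11 = -11 + 2*z²)
K(-9) + U(-1)*B = (-11 + 2*(-9)²) - 12*28 = (-11 + 2*81) - 336 = (-11 + 162) - 336 = 151 - 336 = -185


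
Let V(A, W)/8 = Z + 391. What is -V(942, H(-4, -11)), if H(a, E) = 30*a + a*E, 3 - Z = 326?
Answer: -544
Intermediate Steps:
Z = -323 (Z = 3 - 1*326 = 3 - 326 = -323)
H(a, E) = 30*a + E*a
V(A, W) = 544 (V(A, W) = 8*(-323 + 391) = 8*68 = 544)
-V(942, H(-4, -11)) = -1*544 = -544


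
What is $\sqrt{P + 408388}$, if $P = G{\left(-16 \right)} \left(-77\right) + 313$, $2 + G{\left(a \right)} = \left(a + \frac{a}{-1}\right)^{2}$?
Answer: $\sqrt{408855} \approx 639.42$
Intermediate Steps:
$G{\left(a \right)} = -2$ ($G{\left(a \right)} = -2 + \left(a + \frac{a}{-1}\right)^{2} = -2 + \left(a + a \left(-1\right)\right)^{2} = -2 + \left(a - a\right)^{2} = -2 + 0^{2} = -2 + 0 = -2$)
$P = 467$ ($P = \left(-2\right) \left(-77\right) + 313 = 154 + 313 = 467$)
$\sqrt{P + 408388} = \sqrt{467 + 408388} = \sqrt{408855}$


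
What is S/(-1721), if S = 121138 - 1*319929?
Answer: 198791/1721 ≈ 115.51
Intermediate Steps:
S = -198791 (S = 121138 - 319929 = -198791)
S/(-1721) = -198791/(-1721) = -198791*(-1/1721) = 198791/1721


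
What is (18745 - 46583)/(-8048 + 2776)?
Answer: 13919/2636 ≈ 5.2803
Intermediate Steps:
(18745 - 46583)/(-8048 + 2776) = -27838/(-5272) = -27838*(-1/5272) = 13919/2636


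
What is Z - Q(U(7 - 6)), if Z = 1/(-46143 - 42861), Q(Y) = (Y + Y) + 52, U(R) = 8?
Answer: -6052273/89004 ≈ -68.000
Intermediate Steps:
Q(Y) = 52 + 2*Y (Q(Y) = 2*Y + 52 = 52 + 2*Y)
Z = -1/89004 (Z = 1/(-89004) = -1/89004 ≈ -1.1235e-5)
Z - Q(U(7 - 6)) = -1/89004 - (52 + 2*8) = -1/89004 - (52 + 16) = -1/89004 - 1*68 = -1/89004 - 68 = -6052273/89004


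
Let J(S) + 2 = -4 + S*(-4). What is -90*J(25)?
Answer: 9540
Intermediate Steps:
J(S) = -6 - 4*S (J(S) = -2 + (-4 + S*(-4)) = -2 + (-4 - 4*S) = -6 - 4*S)
-90*J(25) = -90*(-6 - 4*25) = -90*(-6 - 100) = -90*(-106) = 9540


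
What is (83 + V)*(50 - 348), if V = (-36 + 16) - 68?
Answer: 1490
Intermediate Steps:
V = -88 (V = -20 - 68 = -88)
(83 + V)*(50 - 348) = (83 - 88)*(50 - 348) = -5*(-298) = 1490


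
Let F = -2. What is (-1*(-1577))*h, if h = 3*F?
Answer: -9462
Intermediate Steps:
h = -6 (h = 3*(-2) = -6)
(-1*(-1577))*h = -1*(-1577)*(-6) = 1577*(-6) = -9462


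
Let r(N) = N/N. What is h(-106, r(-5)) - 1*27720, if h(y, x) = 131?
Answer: -27589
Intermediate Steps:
r(N) = 1
h(-106, r(-5)) - 1*27720 = 131 - 1*27720 = 131 - 27720 = -27589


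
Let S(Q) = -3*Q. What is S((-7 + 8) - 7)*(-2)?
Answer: -36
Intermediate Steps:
S((-7 + 8) - 7)*(-2) = -3*((-7 + 8) - 7)*(-2) = -3*(1 - 7)*(-2) = -3*(-6)*(-2) = 18*(-2) = -36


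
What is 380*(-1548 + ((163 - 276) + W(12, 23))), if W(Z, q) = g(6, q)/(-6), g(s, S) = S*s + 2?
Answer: -1920140/3 ≈ -6.4005e+5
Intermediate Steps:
g(s, S) = 2 + S*s
W(Z, q) = -⅓ - q (W(Z, q) = (2 + q*6)/(-6) = (2 + 6*q)*(-⅙) = -⅓ - q)
380*(-1548 + ((163 - 276) + W(12, 23))) = 380*(-1548 + ((163 - 276) + (-⅓ - 1*23))) = 380*(-1548 + (-113 + (-⅓ - 23))) = 380*(-1548 + (-113 - 70/3)) = 380*(-1548 - 409/3) = 380*(-5053/3) = -1920140/3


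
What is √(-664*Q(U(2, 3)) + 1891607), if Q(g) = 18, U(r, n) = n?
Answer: √1879655 ≈ 1371.0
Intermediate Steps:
√(-664*Q(U(2, 3)) + 1891607) = √(-664*18 + 1891607) = √(-11952 + 1891607) = √1879655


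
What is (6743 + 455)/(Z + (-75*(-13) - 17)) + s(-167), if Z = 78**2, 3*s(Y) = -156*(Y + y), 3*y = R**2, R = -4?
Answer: 88810417/10563 ≈ 8407.7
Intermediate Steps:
y = 16/3 (y = (1/3)*(-4)**2 = (1/3)*16 = 16/3 ≈ 5.3333)
s(Y) = -832/3 - 52*Y (s(Y) = (-156*(Y + 16/3))/3 = (-156*(16/3 + Y))/3 = (-832 - 156*Y)/3 = -832/3 - 52*Y)
Z = 6084
(6743 + 455)/(Z + (-75*(-13) - 17)) + s(-167) = (6743 + 455)/(6084 + (-75*(-13) - 17)) + (-832/3 - 52*(-167)) = 7198/(6084 + (975 - 17)) + (-832/3 + 8684) = 7198/(6084 + 958) + 25220/3 = 7198/7042 + 25220/3 = 7198*(1/7042) + 25220/3 = 3599/3521 + 25220/3 = 88810417/10563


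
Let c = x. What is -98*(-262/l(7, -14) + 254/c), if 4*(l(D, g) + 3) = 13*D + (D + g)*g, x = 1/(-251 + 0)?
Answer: 1105979588/177 ≈ 6.2485e+6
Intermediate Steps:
x = -1/251 (x = 1/(-251) = -1/251 ≈ -0.0039841)
c = -1/251 ≈ -0.0039841
l(D, g) = -3 + 13*D/4 + g*(D + g)/4 (l(D, g) = -3 + (13*D + (D + g)*g)/4 = -3 + (13*D + g*(D + g))/4 = -3 + (13*D/4 + g*(D + g)/4) = -3 + 13*D/4 + g*(D + g)/4)
-98*(-262/l(7, -14) + 254/c) = -98*(-262/(-3 + (¼)*(-14)² + (13/4)*7 + (¼)*7*(-14)) + 254/(-1/251)) = -98*(-262/(-3 + (¼)*196 + 91/4 - 49/2) + 254*(-251)) = -98*(-262/(-3 + 49 + 91/4 - 49/2) - 63754) = -98*(-262/177/4 - 63754) = -98*(-262*4/177 - 63754) = -98*(-1048/177 - 63754) = -98*(-11285506/177) = 1105979588/177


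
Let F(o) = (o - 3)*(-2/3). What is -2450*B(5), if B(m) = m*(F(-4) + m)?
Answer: -355250/3 ≈ -1.1842e+5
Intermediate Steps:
F(o) = 2 - 2*o/3 (F(o) = (-3 + o)*(-2*1/3) = (-3 + o)*(-2/3) = 2 - 2*o/3)
B(m) = m*(14/3 + m) (B(m) = m*((2 - 2/3*(-4)) + m) = m*((2 + 8/3) + m) = m*(14/3 + m))
-2450*B(5) = -2450*5*(14 + 3*5)/3 = -2450*5*(14 + 15)/3 = -2450*5*29/3 = -2450*145/3 = -355250/3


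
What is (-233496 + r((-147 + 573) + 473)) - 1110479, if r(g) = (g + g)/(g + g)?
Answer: -1343974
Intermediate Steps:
r(g) = 1 (r(g) = (2*g)/((2*g)) = (2*g)*(1/(2*g)) = 1)
(-233496 + r((-147 + 573) + 473)) - 1110479 = (-233496 + 1) - 1110479 = -233495 - 1110479 = -1343974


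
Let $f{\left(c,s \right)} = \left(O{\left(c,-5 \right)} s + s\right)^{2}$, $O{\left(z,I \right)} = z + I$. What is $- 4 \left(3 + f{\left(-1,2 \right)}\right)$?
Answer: $-412$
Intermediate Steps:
$O{\left(z,I \right)} = I + z$
$f{\left(c,s \right)} = \left(s + s \left(-5 + c\right)\right)^{2}$ ($f{\left(c,s \right)} = \left(\left(-5 + c\right) s + s\right)^{2} = \left(s \left(-5 + c\right) + s\right)^{2} = \left(s + s \left(-5 + c\right)\right)^{2}$)
$- 4 \left(3 + f{\left(-1,2 \right)}\right) = - 4 \left(3 + 2^{2} \left(-4 - 1\right)^{2}\right) = - 4 \left(3 + 4 \left(-5\right)^{2}\right) = - 4 \left(3 + 4 \cdot 25\right) = - 4 \left(3 + 100\right) = \left(-4\right) 103 = -412$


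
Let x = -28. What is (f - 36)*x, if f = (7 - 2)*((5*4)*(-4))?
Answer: 12208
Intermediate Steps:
f = -400 (f = 5*(20*(-4)) = 5*(-80) = -400)
(f - 36)*x = (-400 - 36)*(-28) = -436*(-28) = 12208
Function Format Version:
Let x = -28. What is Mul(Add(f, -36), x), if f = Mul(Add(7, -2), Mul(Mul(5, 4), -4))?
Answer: 12208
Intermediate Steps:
f = -400 (f = Mul(5, Mul(20, -4)) = Mul(5, -80) = -400)
Mul(Add(f, -36), x) = Mul(Add(-400, -36), -28) = Mul(-436, -28) = 12208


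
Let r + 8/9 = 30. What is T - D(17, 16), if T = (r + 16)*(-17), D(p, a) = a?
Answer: -7046/9 ≈ -782.89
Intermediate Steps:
r = 262/9 (r = -8/9 + 30 = 262/9 ≈ 29.111)
T = -6902/9 (T = (262/9 + 16)*(-17) = (406/9)*(-17) = -6902/9 ≈ -766.89)
T - D(17, 16) = -6902/9 - 1*16 = -6902/9 - 16 = -7046/9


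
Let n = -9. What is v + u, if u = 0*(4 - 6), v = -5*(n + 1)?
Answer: 40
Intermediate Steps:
v = 40 (v = -5*(-9 + 1) = -5*(-8) = 40)
u = 0 (u = 0*(-2) = 0)
v + u = 40 + 0 = 40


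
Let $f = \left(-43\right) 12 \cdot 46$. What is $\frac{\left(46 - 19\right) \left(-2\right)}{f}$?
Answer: $\frac{9}{3956} \approx 0.002275$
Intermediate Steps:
$f = -23736$ ($f = \left(-516\right) 46 = -23736$)
$\frac{\left(46 - 19\right) \left(-2\right)}{f} = \frac{\left(46 - 19\right) \left(-2\right)}{-23736} = 27 \left(-2\right) \left(- \frac{1}{23736}\right) = \left(-54\right) \left(- \frac{1}{23736}\right) = \frac{9}{3956}$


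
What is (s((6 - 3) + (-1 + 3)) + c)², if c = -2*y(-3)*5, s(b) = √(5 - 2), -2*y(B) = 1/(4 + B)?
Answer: (5 + √3)² ≈ 45.320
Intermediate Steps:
y(B) = -1/(2*(4 + B))
s(b) = √3
c = 5 (c = -(-2)/(8 + 2*(-3))*5 = -(-2)/(8 - 6)*5 = -(-2)/2*5 = -2*(-½)*5 = 1*5 = 5)
(s((6 - 3) + (-1 + 3)) + c)² = (√3 + 5)² = (5 + √3)²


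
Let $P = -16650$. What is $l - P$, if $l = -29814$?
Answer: $-13164$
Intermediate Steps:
$l - P = -29814 - -16650 = -29814 + 16650 = -13164$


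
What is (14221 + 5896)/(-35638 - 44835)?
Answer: -20117/80473 ≈ -0.24998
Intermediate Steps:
(14221 + 5896)/(-35638 - 44835) = 20117/(-80473) = 20117*(-1/80473) = -20117/80473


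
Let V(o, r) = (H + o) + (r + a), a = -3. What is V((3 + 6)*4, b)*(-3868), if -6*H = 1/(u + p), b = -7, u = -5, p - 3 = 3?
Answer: -299770/3 ≈ -99923.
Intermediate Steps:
p = 6 (p = 3 + 3 = 6)
H = -1/6 (H = -1/(6*(-5 + 6)) = -1/6/1 = -1/6*1 = -1/6 ≈ -0.16667)
V(o, r) = -19/6 + o + r (V(o, r) = (-1/6 + o) + (r - 3) = (-1/6 + o) + (-3 + r) = -19/6 + o + r)
V((3 + 6)*4, b)*(-3868) = (-19/6 + (3 + 6)*4 - 7)*(-3868) = (-19/6 + 9*4 - 7)*(-3868) = (-19/6 + 36 - 7)*(-3868) = (155/6)*(-3868) = -299770/3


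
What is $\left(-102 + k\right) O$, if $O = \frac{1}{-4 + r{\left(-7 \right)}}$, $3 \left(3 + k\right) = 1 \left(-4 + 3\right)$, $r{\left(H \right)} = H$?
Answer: $\frac{316}{33} \approx 9.5758$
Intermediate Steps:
$k = - \frac{10}{3}$ ($k = -3 + \frac{1 \left(-4 + 3\right)}{3} = -3 + \frac{1 \left(-1\right)}{3} = -3 + \frac{1}{3} \left(-1\right) = -3 - \frac{1}{3} = - \frac{10}{3} \approx -3.3333$)
$O = - \frac{1}{11}$ ($O = \frac{1}{-4 - 7} = \frac{1}{-11} = - \frac{1}{11} \approx -0.090909$)
$\left(-102 + k\right) O = \left(-102 - \frac{10}{3}\right) \left(- \frac{1}{11}\right) = \left(- \frac{316}{3}\right) \left(- \frac{1}{11}\right) = \frac{316}{33}$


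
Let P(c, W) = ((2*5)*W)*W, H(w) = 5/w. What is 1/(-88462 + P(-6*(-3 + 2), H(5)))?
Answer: -1/88452 ≈ -1.1306e-5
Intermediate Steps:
P(c, W) = 10*W² (P(c, W) = (10*W)*W = 10*W²)
1/(-88462 + P(-6*(-3 + 2), H(5))) = 1/(-88462 + 10*(5/5)²) = 1/(-88462 + 10*(5*(⅕))²) = 1/(-88462 + 10*1²) = 1/(-88462 + 10*1) = 1/(-88462 + 10) = 1/(-88452) = -1/88452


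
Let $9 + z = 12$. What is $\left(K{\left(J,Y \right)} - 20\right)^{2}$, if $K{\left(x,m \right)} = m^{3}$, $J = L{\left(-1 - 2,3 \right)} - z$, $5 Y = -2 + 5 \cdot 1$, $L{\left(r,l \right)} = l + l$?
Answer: $\frac{6115729}{15625} \approx 391.41$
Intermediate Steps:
$z = 3$ ($z = -9 + 12 = 3$)
$L{\left(r,l \right)} = 2 l$
$Y = \frac{3}{5}$ ($Y = \frac{-2 + 5 \cdot 1}{5} = \frac{-2 + 5}{5} = \frac{1}{5} \cdot 3 = \frac{3}{5} \approx 0.6$)
$J = 3$ ($J = 2 \cdot 3 - 3 = 6 - 3 = 3$)
$\left(K{\left(J,Y \right)} - 20\right)^{2} = \left(\left(\frac{3}{5}\right)^{3} - 20\right)^{2} = \left(\frac{27}{125} - 20\right)^{2} = \left(- \frac{2473}{125}\right)^{2} = \frac{6115729}{15625}$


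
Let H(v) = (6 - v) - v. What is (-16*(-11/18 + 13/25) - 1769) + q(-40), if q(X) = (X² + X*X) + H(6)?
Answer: 320953/225 ≈ 1426.5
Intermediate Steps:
H(v) = 6 - 2*v
q(X) = -6 + 2*X² (q(X) = (X² + X*X) + (6 - 2*6) = (X² + X²) + (6 - 12) = 2*X² - 6 = -6 + 2*X²)
(-16*(-11/18 + 13/25) - 1769) + q(-40) = (-16*(-11/18 + 13/25) - 1769) + (-6 + 2*(-40)²) = (-16*(-11*1/18 + 13*(1/25)) - 1769) + (-6 + 2*1600) = (-16*(-11/18 + 13/25) - 1769) + (-6 + 3200) = (-16*(-41/450) - 1769) + 3194 = (328/225 - 1769) + 3194 = -397697/225 + 3194 = 320953/225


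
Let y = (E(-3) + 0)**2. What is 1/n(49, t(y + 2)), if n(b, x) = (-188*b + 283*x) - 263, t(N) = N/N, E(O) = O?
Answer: -1/9192 ≈ -0.00010879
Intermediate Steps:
y = 9 (y = (-3 + 0)**2 = (-3)**2 = 9)
t(N) = 1
n(b, x) = -263 - 188*b + 283*x
1/n(49, t(y + 2)) = 1/(-263 - 188*49 + 283*1) = 1/(-263 - 9212 + 283) = 1/(-9192) = -1/9192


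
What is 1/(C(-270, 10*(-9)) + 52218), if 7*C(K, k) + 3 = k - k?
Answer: 7/365523 ≈ 1.9151e-5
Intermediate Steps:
C(K, k) = -3/7 (C(K, k) = -3/7 + (k - k)/7 = -3/7 + (1/7)*0 = -3/7 + 0 = -3/7)
1/(C(-270, 10*(-9)) + 52218) = 1/(-3/7 + 52218) = 1/(365523/7) = 7/365523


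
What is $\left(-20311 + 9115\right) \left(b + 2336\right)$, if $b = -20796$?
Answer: $206678160$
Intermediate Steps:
$\left(-20311 + 9115\right) \left(b + 2336\right) = \left(-20311 + 9115\right) \left(-20796 + 2336\right) = \left(-11196\right) \left(-18460\right) = 206678160$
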